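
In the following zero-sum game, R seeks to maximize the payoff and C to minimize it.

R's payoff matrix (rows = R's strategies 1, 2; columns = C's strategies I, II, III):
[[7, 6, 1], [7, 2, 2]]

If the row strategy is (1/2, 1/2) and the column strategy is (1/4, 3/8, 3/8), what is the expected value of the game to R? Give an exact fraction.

Against (1/4, 3/8, 3/8), each row's expected payoff is 1: 35/8; 2: 13/4.
Taking the (1/2, 1/2)-weighted average: (1/2)·(35/8) + (1/2)·(13/4) = 61/16.

61/16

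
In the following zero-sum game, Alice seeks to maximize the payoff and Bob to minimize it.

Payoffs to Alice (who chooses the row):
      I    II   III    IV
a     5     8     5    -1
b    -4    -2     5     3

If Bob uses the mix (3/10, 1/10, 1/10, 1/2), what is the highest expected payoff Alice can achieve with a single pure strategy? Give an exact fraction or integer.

23/10

a: (5)·(3/10) + (8)·(1/10) + (5)·(1/10) + (-1)·(1/2) = 23/10.
b: (-4)·(3/10) + (-2)·(1/10) + (5)·(1/10) + (3)·(1/2) = 3/5.
The best pure response is a with expected payoff 23/10.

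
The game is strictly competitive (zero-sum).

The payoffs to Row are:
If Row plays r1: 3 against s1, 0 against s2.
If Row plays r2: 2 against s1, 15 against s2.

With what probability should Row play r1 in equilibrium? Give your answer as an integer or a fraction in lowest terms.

Row minima are 0 and 2, so Row's maximin is 2; column maxima are 3 and 15, so Column's minimax is 3. These differ, so the equilibrium is in mixed strategies.
Let Row play r1 with probability p. Column is indifferent when 3p + 2(1−p) = 15(1−p), giving p = 13/16.

13/16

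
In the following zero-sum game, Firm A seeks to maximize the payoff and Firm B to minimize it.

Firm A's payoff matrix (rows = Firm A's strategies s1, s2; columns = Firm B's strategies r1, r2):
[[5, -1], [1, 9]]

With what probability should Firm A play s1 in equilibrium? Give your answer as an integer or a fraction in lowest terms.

4/7

Row minima are -1 and 1, so Firm A's maximin is 1; column maxima are 5 and 9, so Firm B's minimax is 5. These differ, so the equilibrium is in mixed strategies.
Let Firm A play s1 with probability p. Firm B is indifferent when 5p + (1−p) = −p + 9(1−p), giving p = 4/7.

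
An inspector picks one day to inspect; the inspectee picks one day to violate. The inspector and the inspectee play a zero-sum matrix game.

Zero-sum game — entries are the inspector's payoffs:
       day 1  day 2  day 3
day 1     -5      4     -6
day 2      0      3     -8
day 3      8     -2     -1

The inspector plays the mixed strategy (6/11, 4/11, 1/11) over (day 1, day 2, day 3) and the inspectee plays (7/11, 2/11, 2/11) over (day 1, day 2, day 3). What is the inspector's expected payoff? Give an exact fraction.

-224/121

Against (7/11, 2/11, 2/11), each row's expected payoff is day 1: -39/11; day 2: -10/11; day 3: 50/11.
Taking the (6/11, 4/11, 1/11)-weighted average: (6/11)·(-39/11) + (4/11)·(-10/11) + (1/11)·(50/11) = -224/121.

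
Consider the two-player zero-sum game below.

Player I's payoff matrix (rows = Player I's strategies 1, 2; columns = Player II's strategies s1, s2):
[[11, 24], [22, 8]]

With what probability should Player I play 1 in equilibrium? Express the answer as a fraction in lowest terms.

14/27

Row minima are 11 and 8, so Player I's maximin is 11; column maxima are 22 and 24, so Player II's minimax is 22. These differ, so the equilibrium is in mixed strategies.
Let Player I play 1 with probability p. Player II is indifferent when 11p + 22(1−p) = 24p + 8(1−p), giving p = 14/27.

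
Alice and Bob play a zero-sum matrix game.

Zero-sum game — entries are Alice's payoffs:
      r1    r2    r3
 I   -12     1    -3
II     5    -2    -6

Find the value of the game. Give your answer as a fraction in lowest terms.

-87/20

Column r2 is strictly dominated by r3 for Bob (it gives Alice more in every row).
The remaining 2×2 game on (I, II) × (r1, r3) has no saddle point. Let Alice play I with probability p; indifference gives −12p + 5(1−p) = −3p − 6(1−p), so p = 11/20.
Similarly Bob's optimal q on r1 is 3/20, and the value is -12·(3/20) + (-3)·(17/20) = -87/20.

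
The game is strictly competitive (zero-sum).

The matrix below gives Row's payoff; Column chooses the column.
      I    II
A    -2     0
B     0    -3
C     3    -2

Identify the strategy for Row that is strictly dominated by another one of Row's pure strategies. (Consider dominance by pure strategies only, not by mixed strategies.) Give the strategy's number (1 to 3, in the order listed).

Compare B with C: 3 > 0, -2 > -3.
So C strictly dominates B for Row; B is strictly dominated.

2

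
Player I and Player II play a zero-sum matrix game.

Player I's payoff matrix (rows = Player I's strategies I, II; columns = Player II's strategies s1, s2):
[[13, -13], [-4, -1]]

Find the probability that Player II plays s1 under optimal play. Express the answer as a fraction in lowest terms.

12/29

Row minima are -13 and -4, so Player I's maximin is -4; column maxima are 13 and -1, so Player II's minimax is -1. These differ, so the equilibrium is in mixed strategies.
Let Player II play s1 with probability q. Player I is indifferent when 13q − 13(1−q) = −4q − (1−q), giving q = 12/29.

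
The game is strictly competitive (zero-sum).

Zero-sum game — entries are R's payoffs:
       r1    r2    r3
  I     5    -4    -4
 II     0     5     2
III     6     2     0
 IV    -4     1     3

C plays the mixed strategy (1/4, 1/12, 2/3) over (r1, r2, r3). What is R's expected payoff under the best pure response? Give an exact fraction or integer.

I: (5)·(1/4) + (-4)·(1/12) + (-4)·(2/3) = -7/4.
II: (0)·(1/4) + (5)·(1/12) + (2)·(2/3) = 7/4.
III: (6)·(1/4) + (2)·(1/12) + (0)·(2/3) = 5/3.
IV: (-4)·(1/4) + (1)·(1/12) + (3)·(2/3) = 13/12.
The best pure response is II with expected payoff 7/4.

7/4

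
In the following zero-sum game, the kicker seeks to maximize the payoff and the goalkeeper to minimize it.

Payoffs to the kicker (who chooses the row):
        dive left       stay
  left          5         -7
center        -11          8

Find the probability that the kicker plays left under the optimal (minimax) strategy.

19/31

Row minima are -7 and -11, so the kicker's maximin is -7; column maxima are 5 and 8, so the goalkeeper's minimax is 5. These differ, so the equilibrium is in mixed strategies.
Let the kicker play left with probability p. The goalkeeper is indifferent when 5p − 11(1−p) = −7p + 8(1−p), giving p = 19/31.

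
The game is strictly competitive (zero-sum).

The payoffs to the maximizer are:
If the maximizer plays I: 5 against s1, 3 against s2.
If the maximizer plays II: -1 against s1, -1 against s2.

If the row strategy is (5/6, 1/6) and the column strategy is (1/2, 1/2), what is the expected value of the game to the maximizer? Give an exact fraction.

Against (1/2, 1/2), each row's expected payoff is I: 4; II: -1.
Taking the (5/6, 1/6)-weighted average: (5/6)·(4) + (1/6)·(-1) = 19/6.

19/6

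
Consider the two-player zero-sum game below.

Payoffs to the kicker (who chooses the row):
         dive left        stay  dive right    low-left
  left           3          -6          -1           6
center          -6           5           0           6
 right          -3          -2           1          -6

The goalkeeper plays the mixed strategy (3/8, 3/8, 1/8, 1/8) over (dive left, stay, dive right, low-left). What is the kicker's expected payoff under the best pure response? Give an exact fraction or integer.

left: (3)·(3/8) + (-6)·(3/8) + (-1)·(1/8) + (6)·(1/8) = -1/2.
center: (-6)·(3/8) + (5)·(3/8) + (0)·(1/8) + (6)·(1/8) = 3/8.
right: (-3)·(3/8) + (-2)·(3/8) + (1)·(1/8) + (-6)·(1/8) = -5/2.
The best pure response is center with expected payoff 3/8.

3/8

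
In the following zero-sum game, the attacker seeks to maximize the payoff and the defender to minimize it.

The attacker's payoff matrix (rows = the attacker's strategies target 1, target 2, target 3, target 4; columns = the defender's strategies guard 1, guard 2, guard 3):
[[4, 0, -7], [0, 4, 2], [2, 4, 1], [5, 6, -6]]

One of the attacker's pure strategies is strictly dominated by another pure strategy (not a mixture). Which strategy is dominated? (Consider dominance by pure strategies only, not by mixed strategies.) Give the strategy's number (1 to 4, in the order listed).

1

Compare target 1 with target 4: 5 > 4, 6 > 0, -6 > -7.
So target 4 strictly dominates target 1 for the attacker; target 1 is strictly dominated.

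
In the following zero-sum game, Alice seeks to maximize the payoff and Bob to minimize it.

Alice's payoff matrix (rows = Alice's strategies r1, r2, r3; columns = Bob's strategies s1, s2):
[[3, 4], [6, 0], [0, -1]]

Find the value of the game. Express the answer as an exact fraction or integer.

24/7

Row r3 is strictly dominated by row r2, so Alice never plays it.
The remaining 2×2 game on (r1, r2) × (s1, s2) has no saddle point. Let Alice play r1 with probability p; indifference gives 3p + 6(1−p) = 4p, so p = 6/7.
Similarly Bob's optimal q on s1 is 4/7, and the value is 3·(4/7) + (4)·(3/7) = 24/7.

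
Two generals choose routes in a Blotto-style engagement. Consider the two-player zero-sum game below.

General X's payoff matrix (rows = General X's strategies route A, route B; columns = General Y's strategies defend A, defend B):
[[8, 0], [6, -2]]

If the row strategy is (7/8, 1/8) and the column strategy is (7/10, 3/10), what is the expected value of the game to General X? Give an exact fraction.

107/20

Against (7/10, 3/10), each row's expected payoff is route A: 28/5; route B: 18/5.
Taking the (7/8, 1/8)-weighted average: (7/8)·(28/5) + (1/8)·(18/5) = 107/20.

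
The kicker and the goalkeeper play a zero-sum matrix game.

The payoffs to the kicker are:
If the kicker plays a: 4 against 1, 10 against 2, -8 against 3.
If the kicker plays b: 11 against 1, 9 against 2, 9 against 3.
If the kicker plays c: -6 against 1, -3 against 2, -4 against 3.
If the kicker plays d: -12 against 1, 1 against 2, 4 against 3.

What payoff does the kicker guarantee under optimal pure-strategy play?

Row minima: -8, 9, -6, -12 → the kicker's maximin is 9.
Column maxima: 11, 10, 9 → the goalkeeper's minimax is 9.
They coincide at (b, 3), so the value is 9.

9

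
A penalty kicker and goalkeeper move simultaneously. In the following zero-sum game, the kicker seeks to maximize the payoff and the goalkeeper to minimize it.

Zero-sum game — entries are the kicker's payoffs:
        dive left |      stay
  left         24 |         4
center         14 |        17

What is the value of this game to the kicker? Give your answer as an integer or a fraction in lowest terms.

352/23

Row minima are 4 and 14, so the kicker's maximin is 14; column maxima are 24 and 17, so the goalkeeper's minimax is 17. These differ, so the equilibrium is in mixed strategies.
Let the kicker play left with probability p. The goalkeeper is indifferent when 24p + 14(1−p) = 4p + 17(1−p), giving p = 3/23.
Let the goalkeeper play dive left with probability q. The kicker is indifferent when 24q + 4(1−q) = 14q + 17(1−q), giving q = 13/23.
The value is 24·(13/23) + (4)·(10/23) = 352/23.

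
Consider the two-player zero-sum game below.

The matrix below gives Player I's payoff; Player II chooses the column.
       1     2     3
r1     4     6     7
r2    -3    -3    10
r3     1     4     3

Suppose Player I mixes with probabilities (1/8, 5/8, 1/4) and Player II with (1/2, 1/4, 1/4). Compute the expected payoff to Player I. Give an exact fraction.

11/8

Against (1/2, 1/4, 1/4), each row's expected payoff is r1: 21/4; r2: 1/4; r3: 9/4.
Taking the (1/8, 5/8, 1/4)-weighted average: (1/8)·(21/4) + (5/8)·(1/4) + (1/4)·(9/4) = 11/8.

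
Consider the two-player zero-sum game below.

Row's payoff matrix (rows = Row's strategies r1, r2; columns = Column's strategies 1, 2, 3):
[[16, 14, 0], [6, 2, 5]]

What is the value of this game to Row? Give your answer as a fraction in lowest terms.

70/17

Column 1 is strictly dominated by 2 for Column (it gives Row more in every row).
The remaining 2×2 game on (r1, r2) × (2, 3) has no saddle point. Let Row play r1 with probability p; indifference gives 14p + 2(1−p) = 5(1−p), so p = 3/17.
Similarly Column's optimal q on 2 is 5/17, and the value is 14·(5/17) + (0)·(12/17) = 70/17.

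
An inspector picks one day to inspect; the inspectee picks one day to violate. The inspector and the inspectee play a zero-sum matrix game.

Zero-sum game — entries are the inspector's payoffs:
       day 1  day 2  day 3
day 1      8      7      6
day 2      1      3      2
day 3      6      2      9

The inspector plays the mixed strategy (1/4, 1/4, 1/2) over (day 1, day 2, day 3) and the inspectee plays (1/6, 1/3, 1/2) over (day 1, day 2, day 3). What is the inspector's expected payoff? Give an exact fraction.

127/24

Against (1/6, 1/3, 1/2), each row's expected payoff is day 1: 20/3; day 2: 13/6; day 3: 37/6.
Taking the (1/4, 1/4, 1/2)-weighted average: (1/4)·(20/3) + (1/4)·(13/6) + (1/2)·(37/6) = 127/24.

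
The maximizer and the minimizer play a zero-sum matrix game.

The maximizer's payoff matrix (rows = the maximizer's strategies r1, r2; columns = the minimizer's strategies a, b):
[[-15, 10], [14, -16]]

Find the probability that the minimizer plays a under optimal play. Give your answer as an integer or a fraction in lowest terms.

Row minima are -15 and -16, so the maximizer's maximin is -15; column maxima are 14 and 10, so the minimizer's minimax is 10. These differ, so the equilibrium is in mixed strategies.
Let the minimizer play a with probability q. The maximizer is indifferent when −15q + 10(1−q) = 14q − 16(1−q), giving q = 26/55.

26/55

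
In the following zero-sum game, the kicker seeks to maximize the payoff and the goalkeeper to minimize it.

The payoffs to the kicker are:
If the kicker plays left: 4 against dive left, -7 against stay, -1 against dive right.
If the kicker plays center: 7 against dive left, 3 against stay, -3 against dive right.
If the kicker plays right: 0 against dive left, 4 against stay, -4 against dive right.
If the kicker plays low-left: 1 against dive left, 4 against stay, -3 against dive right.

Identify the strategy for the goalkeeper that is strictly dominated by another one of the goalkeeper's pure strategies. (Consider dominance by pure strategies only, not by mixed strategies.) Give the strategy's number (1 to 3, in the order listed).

The goalkeeper prefers columns that give the kicker less. Compare dive left with dive right: -1 < 4, -3 < 7, -4 < 0, -3 < 1.
So dive right strictly dominates dive left for the goalkeeper; dive left is strictly dominated.

1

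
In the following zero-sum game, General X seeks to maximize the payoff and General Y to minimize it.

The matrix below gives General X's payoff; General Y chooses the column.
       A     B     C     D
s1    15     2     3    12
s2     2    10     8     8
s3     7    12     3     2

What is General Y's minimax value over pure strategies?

8

The worst case (largest entry) in each column is A: 15, B: 12, C: 8, D: 12.
The best (smallest) of these is 8.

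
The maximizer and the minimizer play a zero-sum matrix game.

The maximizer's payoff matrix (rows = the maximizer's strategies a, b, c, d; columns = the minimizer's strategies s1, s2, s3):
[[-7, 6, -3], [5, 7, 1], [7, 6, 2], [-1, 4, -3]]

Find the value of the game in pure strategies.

2

Row minima: -7, 1, 2, -3 → the maximizer's maximin is 2.
Column maxima: 7, 7, 2 → the minimizer's minimax is 2.
They coincide at (c, s3), so the value is 2.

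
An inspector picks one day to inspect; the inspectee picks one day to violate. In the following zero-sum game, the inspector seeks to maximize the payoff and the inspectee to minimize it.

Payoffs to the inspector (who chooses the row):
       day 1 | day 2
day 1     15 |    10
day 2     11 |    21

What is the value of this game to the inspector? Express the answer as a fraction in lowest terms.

41/3

Row minima are 10 and 11, so the inspector's maximin is 11; column maxima are 15 and 21, so the inspectee's minimax is 15. These differ, so the equilibrium is in mixed strategies.
Let the inspector play day 1 with probability p. The inspectee is indifferent when 15p + 11(1−p) = 10p + 21(1−p), giving p = 2/3.
Let the inspectee play day 1 with probability q. The inspector is indifferent when 15q + 10(1−q) = 11q + 21(1−q), giving q = 11/15.
The value is 15·(11/15) + (10)·(4/15) = 41/3.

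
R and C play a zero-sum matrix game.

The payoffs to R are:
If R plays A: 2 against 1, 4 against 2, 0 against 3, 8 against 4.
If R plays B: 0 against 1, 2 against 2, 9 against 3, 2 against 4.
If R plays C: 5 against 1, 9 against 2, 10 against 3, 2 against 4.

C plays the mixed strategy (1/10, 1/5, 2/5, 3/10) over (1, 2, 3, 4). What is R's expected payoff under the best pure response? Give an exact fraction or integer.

A: (2)·(1/10) + (4)·(1/5) + (0)·(2/5) + (8)·(3/10) = 17/5.
B: (0)·(1/10) + (2)·(1/5) + (9)·(2/5) + (2)·(3/10) = 23/5.
C: (5)·(1/10) + (9)·(1/5) + (10)·(2/5) + (2)·(3/10) = 69/10.
The best pure response is C with expected payoff 69/10.

69/10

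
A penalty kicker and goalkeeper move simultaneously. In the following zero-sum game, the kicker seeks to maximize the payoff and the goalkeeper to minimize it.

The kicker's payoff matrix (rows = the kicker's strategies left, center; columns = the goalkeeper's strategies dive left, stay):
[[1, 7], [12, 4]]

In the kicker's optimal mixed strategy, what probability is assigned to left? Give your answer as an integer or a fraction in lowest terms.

4/7

Row minima are 1 and 4, so the kicker's maximin is 4; column maxima are 12 and 7, so the goalkeeper's minimax is 7. These differ, so the equilibrium is in mixed strategies.
Let the kicker play left with probability p. The goalkeeper is indifferent when p + 12(1−p) = 7p + 4(1−p), giving p = 4/7.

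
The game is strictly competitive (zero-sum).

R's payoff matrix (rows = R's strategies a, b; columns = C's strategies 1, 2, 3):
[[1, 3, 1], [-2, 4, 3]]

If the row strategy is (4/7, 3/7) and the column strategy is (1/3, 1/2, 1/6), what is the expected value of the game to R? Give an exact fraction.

27/14

Against (1/3, 1/2, 1/6), each row's expected payoff is a: 2; b: 11/6.
Taking the (4/7, 3/7)-weighted average: (4/7)·(2) + (3/7)·(11/6) = 27/14.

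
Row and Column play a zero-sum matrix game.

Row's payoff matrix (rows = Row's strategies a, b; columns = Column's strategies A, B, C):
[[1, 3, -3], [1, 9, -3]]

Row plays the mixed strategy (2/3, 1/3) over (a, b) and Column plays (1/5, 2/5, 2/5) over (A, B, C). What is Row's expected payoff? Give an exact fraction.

Against (1/5, 2/5, 2/5), each row's expected payoff is a: 1/5; b: 13/5.
Taking the (2/3, 1/3)-weighted average: (2/3)·(1/5) + (1/3)·(13/5) = 1.

1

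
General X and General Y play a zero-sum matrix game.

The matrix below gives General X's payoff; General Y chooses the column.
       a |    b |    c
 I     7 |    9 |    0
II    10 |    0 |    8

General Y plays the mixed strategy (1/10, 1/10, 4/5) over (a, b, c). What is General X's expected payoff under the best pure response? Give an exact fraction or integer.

I: (7)·(1/10) + (9)·(1/10) + (0)·(4/5) = 8/5.
II: (10)·(1/10) + (0)·(1/10) + (8)·(4/5) = 37/5.
The best pure response is II with expected payoff 37/5.

37/5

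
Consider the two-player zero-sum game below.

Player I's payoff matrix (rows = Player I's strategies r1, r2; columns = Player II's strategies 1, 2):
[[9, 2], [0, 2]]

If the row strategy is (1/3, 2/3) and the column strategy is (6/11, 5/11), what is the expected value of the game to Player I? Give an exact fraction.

Against (6/11, 5/11), each row's expected payoff is r1: 64/11; r2: 10/11.
Taking the (1/3, 2/3)-weighted average: (1/3)·(64/11) + (2/3)·(10/11) = 28/11.

28/11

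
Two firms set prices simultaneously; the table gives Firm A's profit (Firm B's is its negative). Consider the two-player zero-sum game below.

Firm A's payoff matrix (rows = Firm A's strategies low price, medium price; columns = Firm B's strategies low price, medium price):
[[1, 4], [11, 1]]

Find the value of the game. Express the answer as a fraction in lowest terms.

Row minima are 1 and 1, so Firm A's maximin is 1; column maxima are 11 and 4, so Firm B's minimax is 4. These differ, so the equilibrium is in mixed strategies.
Let Firm A play low price with probability p. Firm B is indifferent when p + 11(1−p) = 4p + (1−p), giving p = 10/13.
Let Firm B play low price with probability q. Firm A is indifferent when q + 4(1−q) = 11q + (1−q), giving q = 3/13.
The value is 1·(3/13) + (4)·(10/13) = 43/13.

43/13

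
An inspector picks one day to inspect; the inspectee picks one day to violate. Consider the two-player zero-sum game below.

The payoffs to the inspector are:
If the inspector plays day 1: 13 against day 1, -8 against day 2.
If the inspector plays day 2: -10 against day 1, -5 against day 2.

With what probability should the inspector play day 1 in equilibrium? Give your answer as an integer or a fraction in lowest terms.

5/26

Row minima are -8 and -10, so the inspector's maximin is -8; column maxima are 13 and -5, so the inspectee's minimax is -5. These differ, so the equilibrium is in mixed strategies.
Let the inspector play day 1 with probability p. The inspectee is indifferent when 13p − 10(1−p) = −8p − 5(1−p), giving p = 5/26.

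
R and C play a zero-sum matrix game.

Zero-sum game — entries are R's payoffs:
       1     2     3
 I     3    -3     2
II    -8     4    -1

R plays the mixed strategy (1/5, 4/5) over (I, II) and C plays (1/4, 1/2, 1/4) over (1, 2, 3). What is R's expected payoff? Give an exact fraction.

Against (1/4, 1/2, 1/4), each row's expected payoff is I: -1/4; II: -1/4.
Taking the (1/5, 4/5)-weighted average: (1/5)·(-1/4) + (4/5)·(-1/4) = -1/4.

-1/4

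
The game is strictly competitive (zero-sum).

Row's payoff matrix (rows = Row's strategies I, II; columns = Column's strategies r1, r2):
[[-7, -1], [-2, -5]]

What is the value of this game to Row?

Row minima are -7 and -5, so Row's maximin is -5; column maxima are -2 and -1, so Column's minimax is -2. These differ, so the equilibrium is in mixed strategies.
Let Row play I with probability p. Column is indifferent when −7p − 2(1−p) = −p − 5(1−p), giving p = 1/3.
Let Column play r1 with probability q. Row is indifferent when −7q − (1−q) = −2q − 5(1−q), giving q = 4/9.
The value is -7·(4/9) + (-1)·(5/9) = -11/3.

-11/3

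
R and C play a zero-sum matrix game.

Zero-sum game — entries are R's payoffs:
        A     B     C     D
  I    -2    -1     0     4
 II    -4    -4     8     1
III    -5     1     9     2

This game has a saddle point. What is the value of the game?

-2

Row minima: -2, -4, -5 → R's maximin is -2.
Column maxima: -2, 1, 9, 4 → C's minimax is -2.
They coincide at (I, A), so the value is -2.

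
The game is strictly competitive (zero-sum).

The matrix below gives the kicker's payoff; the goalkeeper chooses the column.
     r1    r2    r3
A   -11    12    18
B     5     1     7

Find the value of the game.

71/27

Column r3 is strictly dominated by r2 for the goalkeeper (it gives the kicker more in every row).
The remaining 2×2 game on (A, B) × (r1, r2) has no saddle point. Let the kicker play A with probability p; indifference gives −11p + 5(1−p) = 12p + (1−p), so p = 4/27.
Similarly the goalkeeper's optimal q on r1 is 11/27, and the value is -11·(11/27) + (12)·(16/27) = 71/27.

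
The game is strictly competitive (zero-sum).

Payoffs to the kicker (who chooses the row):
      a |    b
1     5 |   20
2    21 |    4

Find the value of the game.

Row minima are 5 and 4, so the kicker's maximin is 5; column maxima are 21 and 20, so the goalkeeper's minimax is 20. These differ, so the equilibrium is in mixed strategies.
Let the kicker play 1 with probability p. The goalkeeper is indifferent when 5p + 21(1−p) = 20p + 4(1−p), giving p = 17/32.
Let the goalkeeper play a with probability q. The kicker is indifferent when 5q + 20(1−q) = 21q + 4(1−q), giving q = 1/2.
The value is 5·(1/2) + (20)·(1/2) = 25/2.

25/2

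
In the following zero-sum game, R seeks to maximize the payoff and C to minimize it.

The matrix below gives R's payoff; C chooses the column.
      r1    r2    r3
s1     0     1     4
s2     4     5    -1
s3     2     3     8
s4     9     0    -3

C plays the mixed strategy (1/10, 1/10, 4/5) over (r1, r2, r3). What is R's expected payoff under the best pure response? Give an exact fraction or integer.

s1: (0)·(1/10) + (1)·(1/10) + (4)·(4/5) = 33/10.
s2: (4)·(1/10) + (5)·(1/10) + (-1)·(4/5) = 1/10.
s3: (2)·(1/10) + (3)·(1/10) + (8)·(4/5) = 69/10.
s4: (9)·(1/10) + (0)·(1/10) + (-3)·(4/5) = -3/2.
The best pure response is s3 with expected payoff 69/10.

69/10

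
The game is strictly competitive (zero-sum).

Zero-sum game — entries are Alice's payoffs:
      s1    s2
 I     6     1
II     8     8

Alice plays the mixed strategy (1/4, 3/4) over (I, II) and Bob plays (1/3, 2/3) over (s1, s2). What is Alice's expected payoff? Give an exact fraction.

Against (1/3, 2/3), each row's expected payoff is I: 8/3; II: 8.
Taking the (1/4, 3/4)-weighted average: (1/4)·(8/3) + (3/4)·(8) = 20/3.

20/3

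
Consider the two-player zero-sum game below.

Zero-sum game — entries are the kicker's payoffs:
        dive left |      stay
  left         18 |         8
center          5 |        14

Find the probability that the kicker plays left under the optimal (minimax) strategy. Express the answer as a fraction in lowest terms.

9/19

Row minima are 8 and 5, so the kicker's maximin is 8; column maxima are 18 and 14, so the goalkeeper's minimax is 14. These differ, so the equilibrium is in mixed strategies.
Let the kicker play left with probability p. The goalkeeper is indifferent when 18p + 5(1−p) = 8p + 14(1−p), giving p = 9/19.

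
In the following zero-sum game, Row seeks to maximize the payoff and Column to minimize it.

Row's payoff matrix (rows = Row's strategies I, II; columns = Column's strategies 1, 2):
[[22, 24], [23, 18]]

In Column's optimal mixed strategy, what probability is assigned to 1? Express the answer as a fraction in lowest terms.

6/7

Row minima are 22 and 18, so Row's maximin is 22; column maxima are 23 and 24, so Column's minimax is 23. These differ, so the equilibrium is in mixed strategies.
Let Column play 1 with probability q. Row is indifferent when 22q + 24(1−q) = 23q + 18(1−q), giving q = 6/7.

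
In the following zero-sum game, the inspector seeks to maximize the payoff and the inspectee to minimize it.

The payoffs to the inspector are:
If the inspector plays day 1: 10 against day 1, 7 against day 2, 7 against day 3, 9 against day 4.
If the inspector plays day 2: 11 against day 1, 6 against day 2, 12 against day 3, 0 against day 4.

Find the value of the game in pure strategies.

7

Row minima: 7, 0 → the inspector's maximin is 7.
Column maxima: 11, 7, 12, 9 → the inspectee's minimax is 7.
They coincide at (day 1, day 2), so the value is 7.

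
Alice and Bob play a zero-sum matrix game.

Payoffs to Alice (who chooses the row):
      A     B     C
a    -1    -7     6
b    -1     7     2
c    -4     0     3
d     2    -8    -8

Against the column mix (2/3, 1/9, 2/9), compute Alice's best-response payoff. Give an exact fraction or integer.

5/9

a: (-1)·(2/3) + (-7)·(1/9) + (6)·(2/9) = -1/9.
b: (-1)·(2/3) + (7)·(1/9) + (2)·(2/9) = 5/9.
c: (-4)·(2/3) + (0)·(1/9) + (3)·(2/9) = -2.
d: (2)·(2/3) + (-8)·(1/9) + (-8)·(2/9) = -4/3.
The best pure response is b with expected payoff 5/9.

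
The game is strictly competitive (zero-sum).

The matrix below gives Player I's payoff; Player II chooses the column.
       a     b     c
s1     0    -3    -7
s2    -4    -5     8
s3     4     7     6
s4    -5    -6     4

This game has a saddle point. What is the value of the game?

Row minima: -7, -5, 4, -6 → Player I's maximin is 4.
Column maxima: 4, 7, 8 → Player II's minimax is 4.
They coincide at (s3, a), so the value is 4.

4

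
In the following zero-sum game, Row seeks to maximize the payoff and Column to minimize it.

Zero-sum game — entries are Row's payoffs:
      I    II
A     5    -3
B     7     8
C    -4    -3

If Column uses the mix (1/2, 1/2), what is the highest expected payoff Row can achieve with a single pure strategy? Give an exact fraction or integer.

A: (5)·(1/2) + (-3)·(1/2) = 1.
B: (7)·(1/2) + (8)·(1/2) = 15/2.
C: (-4)·(1/2) + (-3)·(1/2) = -7/2.
The best pure response is B with expected payoff 15/2.

15/2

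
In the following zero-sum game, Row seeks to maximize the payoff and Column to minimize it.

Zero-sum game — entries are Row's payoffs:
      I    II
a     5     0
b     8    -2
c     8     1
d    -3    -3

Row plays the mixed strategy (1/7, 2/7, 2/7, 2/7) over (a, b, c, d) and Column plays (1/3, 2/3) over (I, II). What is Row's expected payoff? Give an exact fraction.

Against (1/3, 2/3), each row's expected payoff is a: 5/3; b: 4/3; c: 10/3; d: -3.
Taking the (1/7, 2/7, 2/7, 2/7)-weighted average: (1/7)·(5/3) + (2/7)·(4/3) + (2/7)·(10/3) + (2/7)·(-3) = 5/7.

5/7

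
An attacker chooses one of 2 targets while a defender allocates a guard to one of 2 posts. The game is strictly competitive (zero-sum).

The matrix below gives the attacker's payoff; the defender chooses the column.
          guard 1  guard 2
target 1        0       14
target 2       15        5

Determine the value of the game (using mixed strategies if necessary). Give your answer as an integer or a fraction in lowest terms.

Row minima are 0 and 5, so the attacker's maximin is 5; column maxima are 15 and 14, so the defender's minimax is 14. These differ, so the equilibrium is in mixed strategies.
Let the attacker play target 1 with probability p. The defender is indifferent when 15(1−p) = 14p + 5(1−p), giving p = 5/12.
Let the defender play guard 1 with probability q. The attacker is indifferent when 14(1−q) = 15q + 5(1−q), giving q = 3/8.
The value is 0·(3/8) + (14)·(5/8) = 35/4.

35/4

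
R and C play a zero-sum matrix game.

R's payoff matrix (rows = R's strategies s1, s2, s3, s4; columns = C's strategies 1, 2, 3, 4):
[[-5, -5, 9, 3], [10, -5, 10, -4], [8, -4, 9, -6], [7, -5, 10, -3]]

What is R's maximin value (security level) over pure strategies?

-5

The worst-case payoff for each row is s1: -5, s2: -5, s3: -6, s4: -5.
The best of these is -5.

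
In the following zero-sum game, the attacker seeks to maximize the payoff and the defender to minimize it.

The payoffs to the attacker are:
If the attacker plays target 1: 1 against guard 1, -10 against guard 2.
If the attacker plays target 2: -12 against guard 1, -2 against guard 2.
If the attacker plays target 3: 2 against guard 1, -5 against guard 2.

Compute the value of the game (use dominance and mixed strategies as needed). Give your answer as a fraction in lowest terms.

Row target 1 is strictly dominated by row target 3, so the attacker never plays it.
The remaining 2×2 game on (target 2, target 3) × (guard 1, guard 2) has no saddle point. Let the attacker play target 2 with probability p; indifference gives −12p + 2(1−p) = −2p − 5(1−p), so p = 7/17.
Similarly the defender's optimal q on guard 1 is 3/17, and the value is -12·(3/17) + (-2)·(14/17) = -64/17.

-64/17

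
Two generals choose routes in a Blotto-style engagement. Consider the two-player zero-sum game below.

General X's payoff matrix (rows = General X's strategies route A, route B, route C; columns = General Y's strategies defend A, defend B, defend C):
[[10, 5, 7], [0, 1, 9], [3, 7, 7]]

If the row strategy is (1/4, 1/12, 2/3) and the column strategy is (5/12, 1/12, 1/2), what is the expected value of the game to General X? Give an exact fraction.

143/24

Against (5/12, 1/12, 1/2), each row's expected payoff is route A: 97/12; route B: 55/12; route C: 16/3.
Taking the (1/4, 1/12, 2/3)-weighted average: (1/4)·(97/12) + (1/12)·(55/12) + (2/3)·(16/3) = 143/24.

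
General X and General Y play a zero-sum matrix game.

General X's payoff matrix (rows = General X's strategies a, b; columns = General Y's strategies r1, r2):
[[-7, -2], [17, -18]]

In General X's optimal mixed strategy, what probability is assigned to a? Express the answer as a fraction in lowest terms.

Row minima are -7 and -18, so General X's maximin is -7; column maxima are 17 and -2, so General Y's minimax is -2. These differ, so the equilibrium is in mixed strategies.
Let General X play a with probability p. General Y is indifferent when −7p + 17(1−p) = −2p − 18(1−p), giving p = 7/8.

7/8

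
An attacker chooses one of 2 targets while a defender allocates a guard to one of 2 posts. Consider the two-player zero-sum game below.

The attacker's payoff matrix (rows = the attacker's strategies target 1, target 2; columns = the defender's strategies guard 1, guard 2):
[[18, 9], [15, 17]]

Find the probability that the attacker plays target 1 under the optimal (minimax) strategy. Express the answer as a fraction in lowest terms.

Row minima are 9 and 15, so the attacker's maximin is 15; column maxima are 18 and 17, so the defender's minimax is 17. These differ, so the equilibrium is in mixed strategies.
Let the attacker play target 1 with probability p. The defender is indifferent when 18p + 15(1−p) = 9p + 17(1−p), giving p = 2/11.

2/11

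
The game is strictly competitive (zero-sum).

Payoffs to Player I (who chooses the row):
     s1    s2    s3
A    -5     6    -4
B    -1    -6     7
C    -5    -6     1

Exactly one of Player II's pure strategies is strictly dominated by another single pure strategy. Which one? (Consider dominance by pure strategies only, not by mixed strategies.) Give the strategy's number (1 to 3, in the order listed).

Player II prefers columns that give Player I less. Compare s3 with s1: -5 < -4, -1 < 7, -5 < 1.
So s1 strictly dominates s3 for Player II; s3 is strictly dominated.

3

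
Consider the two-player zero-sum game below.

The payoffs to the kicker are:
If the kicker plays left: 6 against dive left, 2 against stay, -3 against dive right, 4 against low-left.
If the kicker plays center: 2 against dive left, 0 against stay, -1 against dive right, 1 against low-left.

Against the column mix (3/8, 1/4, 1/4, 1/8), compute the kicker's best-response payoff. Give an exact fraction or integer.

left: (6)·(3/8) + (2)·(1/4) + (-3)·(1/4) + (4)·(1/8) = 5/2.
center: (2)·(3/8) + (0)·(1/4) + (-1)·(1/4) + (1)·(1/8) = 5/8.
The best pure response is left with expected payoff 5/2.

5/2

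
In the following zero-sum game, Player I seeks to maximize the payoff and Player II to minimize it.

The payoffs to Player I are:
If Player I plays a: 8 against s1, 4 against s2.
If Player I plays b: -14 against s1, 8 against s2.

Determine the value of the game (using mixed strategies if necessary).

Row minima are 4 and -14, so Player I's maximin is 4; column maxima are 8 and 8, so Player II's minimax is 8. These differ, so the equilibrium is in mixed strategies.
Let Player I play a with probability p. Player II is indifferent when 8p − 14(1−p) = 4p + 8(1−p), giving p = 11/13.
Let Player II play s1 with probability q. Player I is indifferent when 8q + 4(1−q) = −14q + 8(1−q), giving q = 2/13.
The value is 8·(2/13) + (4)·(11/13) = 60/13.

60/13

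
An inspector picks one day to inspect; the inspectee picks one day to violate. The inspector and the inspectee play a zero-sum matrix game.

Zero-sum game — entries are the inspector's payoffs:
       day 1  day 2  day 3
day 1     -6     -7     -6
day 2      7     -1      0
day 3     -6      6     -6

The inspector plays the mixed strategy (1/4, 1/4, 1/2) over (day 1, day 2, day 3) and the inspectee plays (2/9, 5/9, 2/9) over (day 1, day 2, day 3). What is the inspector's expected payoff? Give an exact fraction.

Against (2/9, 5/9, 2/9), each row's expected payoff is day 1: -59/9; day 2: 1; day 3: 2/3.
Taking the (1/4, 1/4, 1/2)-weighted average: (1/4)·(-59/9) + (1/4)·(1) + (1/2)·(2/3) = -19/18.

-19/18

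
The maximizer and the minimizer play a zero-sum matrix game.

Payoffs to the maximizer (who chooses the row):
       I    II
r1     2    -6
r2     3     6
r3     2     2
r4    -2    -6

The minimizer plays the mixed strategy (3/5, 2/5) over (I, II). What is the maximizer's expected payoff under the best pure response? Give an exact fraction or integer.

r1: (2)·(3/5) + (-6)·(2/5) = -6/5.
r2: (3)·(3/5) + (6)·(2/5) = 21/5.
r3: (2)·(3/5) + (2)·(2/5) = 2.
r4: (-2)·(3/5) + (-6)·(2/5) = -18/5.
The best pure response is r2 with expected payoff 21/5.

21/5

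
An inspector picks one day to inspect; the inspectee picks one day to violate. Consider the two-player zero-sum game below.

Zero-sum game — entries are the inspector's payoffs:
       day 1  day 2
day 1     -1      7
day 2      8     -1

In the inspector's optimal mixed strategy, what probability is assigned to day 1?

9/17

Row minima are -1 and -1, so the inspector's maximin is -1; column maxima are 8 and 7, so the inspectee's minimax is 7. These differ, so the equilibrium is in mixed strategies.
Let the inspector play day 1 with probability p. The inspectee is indifferent when −p + 8(1−p) = 7p − (1−p), giving p = 9/17.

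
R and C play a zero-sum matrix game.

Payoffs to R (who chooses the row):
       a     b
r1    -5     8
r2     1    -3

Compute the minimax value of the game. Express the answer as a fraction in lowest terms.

Row minima are -5 and -3, so R's maximin is -3; column maxima are 1 and 8, so C's minimax is 1. These differ, so the equilibrium is in mixed strategies.
Let R play r1 with probability p. C is indifferent when −5p + (1−p) = 8p − 3(1−p), giving p = 4/17.
Let C play a with probability q. R is indifferent when −5q + 8(1−q) = q − 3(1−q), giving q = 11/17.
The value is -5·(11/17) + (8)·(6/17) = -7/17.

-7/17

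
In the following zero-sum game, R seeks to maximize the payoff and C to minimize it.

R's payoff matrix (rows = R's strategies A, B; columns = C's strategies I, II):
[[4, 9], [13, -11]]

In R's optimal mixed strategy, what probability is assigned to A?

24/29

Row minima are 4 and -11, so R's maximin is 4; column maxima are 13 and 9, so C's minimax is 9. These differ, so the equilibrium is in mixed strategies.
Let R play A with probability p. C is indifferent when 4p + 13(1−p) = 9p − 11(1−p), giving p = 24/29.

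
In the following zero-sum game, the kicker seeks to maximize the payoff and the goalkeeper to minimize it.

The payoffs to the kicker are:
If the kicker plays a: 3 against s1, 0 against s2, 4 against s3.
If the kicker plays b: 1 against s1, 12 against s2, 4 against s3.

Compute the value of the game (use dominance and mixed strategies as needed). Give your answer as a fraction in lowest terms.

Column s3 is strictly dominated by s1 for the goalkeeper (it gives the kicker more in every row).
The remaining 2×2 game on (a, b) × (s1, s2) has no saddle point. Let the kicker play a with probability p; indifference gives 3p + (1−p) = 12(1−p), so p = 11/14.
Similarly the goalkeeper's optimal q on s1 is 6/7, and the value is 3·(6/7) + (0)·(1/7) = 18/7.

18/7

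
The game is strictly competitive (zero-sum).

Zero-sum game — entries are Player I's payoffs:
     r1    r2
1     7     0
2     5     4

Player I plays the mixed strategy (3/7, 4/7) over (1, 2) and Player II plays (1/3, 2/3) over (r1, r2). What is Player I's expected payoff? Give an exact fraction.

Against (1/3, 2/3), each row's expected payoff is 1: 7/3; 2: 13/3.
Taking the (3/7, 4/7)-weighted average: (3/7)·(7/3) + (4/7)·(13/3) = 73/21.

73/21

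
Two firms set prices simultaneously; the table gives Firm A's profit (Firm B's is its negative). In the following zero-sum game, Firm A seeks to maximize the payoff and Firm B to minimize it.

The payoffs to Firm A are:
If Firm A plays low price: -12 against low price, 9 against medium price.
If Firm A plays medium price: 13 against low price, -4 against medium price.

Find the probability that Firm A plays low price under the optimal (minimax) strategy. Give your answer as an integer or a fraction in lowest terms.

Row minima are -12 and -4, so Firm A's maximin is -4; column maxima are 13 and 9, so Firm B's minimax is 9. These differ, so the equilibrium is in mixed strategies.
Let Firm A play low price with probability p. Firm B is indifferent when −12p + 13(1−p) = 9p − 4(1−p), giving p = 17/38.

17/38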